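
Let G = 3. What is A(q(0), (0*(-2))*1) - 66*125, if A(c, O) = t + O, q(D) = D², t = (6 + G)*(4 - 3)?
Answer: -8241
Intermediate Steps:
t = 9 (t = (6 + 3)*(4 - 3) = 9*1 = 9)
A(c, O) = 9 + O
A(q(0), (0*(-2))*1) - 66*125 = (9 + (0*(-2))*1) - 66*125 = (9 + 0*1) - 8250 = (9 + 0) - 8250 = 9 - 8250 = -8241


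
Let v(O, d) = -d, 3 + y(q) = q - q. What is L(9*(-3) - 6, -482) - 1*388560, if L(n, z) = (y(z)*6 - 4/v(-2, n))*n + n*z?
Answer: -372056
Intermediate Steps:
y(q) = -3 (y(q) = -3 + (q - q) = -3 + 0 = -3)
L(n, z) = n*z + n*(-18 + 4/n) (L(n, z) = (-3*6 - 4*(-1/n))*n + n*z = (-18 - (-4)/n)*n + n*z = (-18 + 4/n)*n + n*z = n*(-18 + 4/n) + n*z = n*z + n*(-18 + 4/n))
L(9*(-3) - 6, -482) - 1*388560 = (4 - 18*(9*(-3) - 6) + (9*(-3) - 6)*(-482)) - 1*388560 = (4 - 18*(-27 - 6) + (-27 - 6)*(-482)) - 388560 = (4 - 18*(-33) - 33*(-482)) - 388560 = (4 + 594 + 15906) - 388560 = 16504 - 388560 = -372056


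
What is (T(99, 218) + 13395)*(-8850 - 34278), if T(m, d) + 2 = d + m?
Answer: -591284880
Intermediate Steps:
T(m, d) = -2 + d + m (T(m, d) = -2 + (d + m) = -2 + d + m)
(T(99, 218) + 13395)*(-8850 - 34278) = ((-2 + 218 + 99) + 13395)*(-8850 - 34278) = (315 + 13395)*(-43128) = 13710*(-43128) = -591284880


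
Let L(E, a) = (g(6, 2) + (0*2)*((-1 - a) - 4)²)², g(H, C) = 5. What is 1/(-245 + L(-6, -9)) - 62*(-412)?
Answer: 5619679/220 ≈ 25544.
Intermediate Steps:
L(E, a) = 25 (L(E, a) = (5 + (0*2)*((-1 - a) - 4)²)² = (5 + 0*(-5 - a)²)² = (5 + 0)² = 5² = 25)
1/(-245 + L(-6, -9)) - 62*(-412) = 1/(-245 + 25) - 62*(-412) = 1/(-220) + 25544 = -1/220 + 25544 = 5619679/220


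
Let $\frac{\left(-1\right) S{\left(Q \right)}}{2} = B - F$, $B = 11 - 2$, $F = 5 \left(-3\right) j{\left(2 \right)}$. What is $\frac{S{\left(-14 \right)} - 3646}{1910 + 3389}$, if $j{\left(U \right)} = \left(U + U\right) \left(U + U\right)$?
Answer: $- \frac{592}{757} \approx -0.78203$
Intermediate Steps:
$j{\left(U \right)} = 4 U^{2}$ ($j{\left(U \right)} = 2 U 2 U = 4 U^{2}$)
$F = -240$ ($F = 5 \left(-3\right) 4 \cdot 2^{2} = - 15 \cdot 4 \cdot 4 = \left(-15\right) 16 = -240$)
$B = 9$ ($B = 11 - 2 = 9$)
$S{\left(Q \right)} = -498$ ($S{\left(Q \right)} = - 2 \left(9 - -240\right) = - 2 \left(9 + 240\right) = \left(-2\right) 249 = -498$)
$\frac{S{\left(-14 \right)} - 3646}{1910 + 3389} = \frac{-498 - 3646}{1910 + 3389} = - \frac{4144}{5299} = \left(-4144\right) \frac{1}{5299} = - \frac{592}{757}$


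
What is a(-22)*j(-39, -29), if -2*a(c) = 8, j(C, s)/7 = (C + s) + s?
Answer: 2716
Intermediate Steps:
j(C, s) = 7*C + 14*s (j(C, s) = 7*((C + s) + s) = 7*(C + 2*s) = 7*C + 14*s)
a(c) = -4 (a(c) = -1/2*8 = -4)
a(-22)*j(-39, -29) = -4*(7*(-39) + 14*(-29)) = -4*(-273 - 406) = -4*(-679) = 2716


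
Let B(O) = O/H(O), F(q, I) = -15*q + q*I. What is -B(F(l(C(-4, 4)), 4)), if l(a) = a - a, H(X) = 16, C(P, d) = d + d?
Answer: 0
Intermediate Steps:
C(P, d) = 2*d
l(a) = 0
F(q, I) = -15*q + I*q
B(O) = O/16
-B(F(l(C(-4, 4)), 4)) = -0*(-15 + 4)/16 = -0*(-11)/16 = -0/16 = -1*0 = 0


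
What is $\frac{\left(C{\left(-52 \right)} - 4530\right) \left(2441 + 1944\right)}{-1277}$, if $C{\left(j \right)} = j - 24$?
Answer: $\frac{20197310}{1277} \approx 15816.0$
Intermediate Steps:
$C{\left(j \right)} = -24 + j$
$\frac{\left(C{\left(-52 \right)} - 4530\right) \left(2441 + 1944\right)}{-1277} = \frac{\left(\left(-24 - 52\right) - 4530\right) \left(2441 + 1944\right)}{-1277} = \left(-76 - 4530\right) 4385 \left(- \frac{1}{1277}\right) = \left(-4606\right) 4385 \left(- \frac{1}{1277}\right) = \left(-20197310\right) \left(- \frac{1}{1277}\right) = \frac{20197310}{1277}$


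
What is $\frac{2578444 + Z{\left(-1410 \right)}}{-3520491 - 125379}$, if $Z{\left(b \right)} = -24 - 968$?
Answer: $- \frac{1288726}{1822935} \approx -0.70695$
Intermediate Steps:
$Z{\left(b \right)} = -992$
$\frac{2578444 + Z{\left(-1410 \right)}}{-3520491 - 125379} = \frac{2578444 - 992}{-3520491 - 125379} = \frac{2577452}{-3645870} = 2577452 \left(- \frac{1}{3645870}\right) = - \frac{1288726}{1822935}$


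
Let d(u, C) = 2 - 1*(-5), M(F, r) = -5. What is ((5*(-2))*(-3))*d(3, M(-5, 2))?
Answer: 210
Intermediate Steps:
d(u, C) = 7 (d(u, C) = 2 + 5 = 7)
((5*(-2))*(-3))*d(3, M(-5, 2)) = ((5*(-2))*(-3))*7 = -10*(-3)*7 = 30*7 = 210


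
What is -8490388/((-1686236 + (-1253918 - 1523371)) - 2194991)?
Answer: 73193/57401 ≈ 1.2751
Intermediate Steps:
-8490388/((-1686236 + (-1253918 - 1523371)) - 2194991) = -8490388/((-1686236 - 2777289) - 2194991) = -8490388/(-4463525 - 2194991) = -8490388/(-6658516) = -8490388*(-1/6658516) = 73193/57401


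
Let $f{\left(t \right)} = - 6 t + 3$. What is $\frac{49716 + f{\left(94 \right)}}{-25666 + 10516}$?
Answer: $- \frac{3277}{1010} \approx -3.2446$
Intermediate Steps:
$f{\left(t \right)} = 3 - 6 t$
$\frac{49716 + f{\left(94 \right)}}{-25666 + 10516} = \frac{49716 + \left(3 - 564\right)}{-25666 + 10516} = \frac{49716 + \left(3 - 564\right)}{-15150} = \left(49716 - 561\right) \left(- \frac{1}{15150}\right) = 49155 \left(- \frac{1}{15150}\right) = - \frac{3277}{1010}$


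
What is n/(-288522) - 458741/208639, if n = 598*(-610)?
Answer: -2163443707/2315266983 ≈ -0.93443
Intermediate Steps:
n = -364780
n/(-288522) - 458741/208639 = -364780/(-288522) - 458741/208639 = -364780*(-1/288522) - 458741*1/208639 = 14030/11097 - 458741/208639 = -2163443707/2315266983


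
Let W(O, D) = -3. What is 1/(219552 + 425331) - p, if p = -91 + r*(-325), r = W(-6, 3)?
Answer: -570076571/644883 ≈ -884.00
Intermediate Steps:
r = -3
p = 884 (p = -91 - 3*(-325) = -91 + 975 = 884)
1/(219552 + 425331) - p = 1/(219552 + 425331) - 1*884 = 1/644883 - 884 = -570076571/644883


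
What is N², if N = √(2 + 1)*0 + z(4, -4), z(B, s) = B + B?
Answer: 64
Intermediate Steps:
z(B, s) = 2*B
N = 8 (N = √(2 + 1)*0 + 2*4 = √3*0 + 8 = 0 + 8 = 8)
N² = 8² = 64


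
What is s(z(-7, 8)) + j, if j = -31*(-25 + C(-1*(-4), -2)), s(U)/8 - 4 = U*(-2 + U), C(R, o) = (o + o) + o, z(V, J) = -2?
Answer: 1057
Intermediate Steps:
C(R, o) = 3*o (C(R, o) = 2*o + o = 3*o)
s(U) = 32 + 8*U*(-2 + U) (s(U) = 32 + 8*(U*(-2 + U)) = 32 + 8*U*(-2 + U))
j = 961 (j = -31*(-25 + 3*(-2)) = -31*(-25 - 6) = -31*(-31) = 961)
s(z(-7, 8)) + j = (32 - 16*(-2) + 8*(-2)**2) + 961 = (32 + 32 + 8*4) + 961 = (32 + 32 + 32) + 961 = 96 + 961 = 1057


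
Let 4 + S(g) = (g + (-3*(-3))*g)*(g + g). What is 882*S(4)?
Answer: 278712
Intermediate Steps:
S(g) = -4 + 20*g² (S(g) = -4 + (g + (-3*(-3))*g)*(g + g) = -4 + (g + 9*g)*(2*g) = -4 + (10*g)*(2*g) = -4 + 20*g²)
882*S(4) = 882*(-4 + 20*4²) = 882*(-4 + 20*16) = 882*(-4 + 320) = 882*316 = 278712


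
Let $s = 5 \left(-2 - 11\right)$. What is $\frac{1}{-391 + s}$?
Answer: $- \frac{1}{456} \approx -0.002193$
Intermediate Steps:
$s = -65$ ($s = 5 \left(-13\right) = -65$)
$\frac{1}{-391 + s} = \frac{1}{-391 - 65} = \frac{1}{-456} = - \frac{1}{456}$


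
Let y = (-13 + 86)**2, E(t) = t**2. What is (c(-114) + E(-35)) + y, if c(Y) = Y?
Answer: 6440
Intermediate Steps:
y = 5329 (y = 73**2 = 5329)
(c(-114) + E(-35)) + y = (-114 + (-35)**2) + 5329 = (-114 + 1225) + 5329 = 1111 + 5329 = 6440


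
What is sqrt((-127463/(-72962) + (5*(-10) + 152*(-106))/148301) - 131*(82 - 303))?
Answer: 3*sqrt(10324297623282759618)/56650982 ≈ 170.15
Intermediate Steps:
sqrt((-127463/(-72962) + (5*(-10) + 152*(-106))/148301) - 131*(82 - 303)) = sqrt((-127463*(-1/72962) + (-50 - 16112)*(1/148301)) - 131*(-221)) = sqrt((127463/72962 - 16162*1/148301) + 28951) = sqrt((127463/72962 - 16162/148301) + 28951) = sqrt(17723678519/10820337562 + 28951) = sqrt(313277316435981/10820337562) = 3*sqrt(10324297623282759618)/56650982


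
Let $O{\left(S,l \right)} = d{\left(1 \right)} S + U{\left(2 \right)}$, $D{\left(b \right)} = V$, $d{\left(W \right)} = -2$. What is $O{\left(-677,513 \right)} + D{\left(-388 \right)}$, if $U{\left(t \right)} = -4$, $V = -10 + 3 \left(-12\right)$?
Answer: $1304$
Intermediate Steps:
$V = -46$ ($V = -10 - 36 = -46$)
$D{\left(b \right)} = -46$
$O{\left(S,l \right)} = -4 - 2 S$ ($O{\left(S,l \right)} = - 2 S - 4 = -4 - 2 S$)
$O{\left(-677,513 \right)} + D{\left(-388 \right)} = \left(-4 - -1354\right) - 46 = \left(-4 + 1354\right) - 46 = 1350 - 46 = 1304$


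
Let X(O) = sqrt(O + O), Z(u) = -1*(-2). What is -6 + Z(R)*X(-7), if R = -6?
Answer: -6 + 2*I*sqrt(14) ≈ -6.0 + 7.4833*I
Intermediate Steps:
Z(u) = 2
X(O) = sqrt(2)*sqrt(O) (X(O) = sqrt(2*O) = sqrt(2)*sqrt(O))
-6 + Z(R)*X(-7) = -6 + 2*(sqrt(2)*sqrt(-7)) = -6 + 2*(sqrt(2)*(I*sqrt(7))) = -6 + 2*(I*sqrt(14)) = -6 + 2*I*sqrt(14)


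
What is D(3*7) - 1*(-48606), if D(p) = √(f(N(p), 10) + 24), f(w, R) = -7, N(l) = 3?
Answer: 48606 + √17 ≈ 48610.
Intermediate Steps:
D(p) = √17 (D(p) = √(-7 + 24) = √17)
D(3*7) - 1*(-48606) = √17 - 1*(-48606) = √17 + 48606 = 48606 + √17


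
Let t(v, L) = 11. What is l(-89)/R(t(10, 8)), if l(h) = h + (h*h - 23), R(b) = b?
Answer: 7809/11 ≈ 709.91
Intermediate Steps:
l(h) = -23 + h + h**2 (l(h) = h + (h**2 - 23) = h + (-23 + h**2) = -23 + h + h**2)
l(-89)/R(t(10, 8)) = (-23 - 89 + (-89)**2)/11 = (-23 - 89 + 7921)*(1/11) = 7809*(1/11) = 7809/11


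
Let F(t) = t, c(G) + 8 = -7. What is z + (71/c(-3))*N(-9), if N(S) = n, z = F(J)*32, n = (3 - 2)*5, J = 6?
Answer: 505/3 ≈ 168.33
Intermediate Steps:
c(G) = -15 (c(G) = -8 - 7 = -15)
n = 5 (n = 1*5 = 5)
z = 192 (z = 6*32 = 192)
N(S) = 5
z + (71/c(-3))*N(-9) = 192 + (71/(-15))*5 = 192 + (71*(-1/15))*5 = 192 - 71/15*5 = 192 - 71/3 = 505/3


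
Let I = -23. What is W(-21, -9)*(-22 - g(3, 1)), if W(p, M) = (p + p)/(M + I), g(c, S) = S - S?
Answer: -231/8 ≈ -28.875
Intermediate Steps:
g(c, S) = 0
W(p, M) = 2*p/(-23 + M) (W(p, M) = (p + p)/(M - 23) = (2*p)/(-23 + M) = 2*p/(-23 + M))
W(-21, -9)*(-22 - g(3, 1)) = (2*(-21)/(-23 - 9))*(-22 - 1*0) = (2*(-21)/(-32))*(-22 + 0) = (2*(-21)*(-1/32))*(-22) = (21/16)*(-22) = -231/8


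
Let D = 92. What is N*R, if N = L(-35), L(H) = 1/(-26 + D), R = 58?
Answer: 29/33 ≈ 0.87879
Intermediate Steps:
L(H) = 1/66 (L(H) = 1/(-26 + 92) = 1/66)
N = 1/66 ≈ 0.015152
N*R = (1/66)*58 = 29/33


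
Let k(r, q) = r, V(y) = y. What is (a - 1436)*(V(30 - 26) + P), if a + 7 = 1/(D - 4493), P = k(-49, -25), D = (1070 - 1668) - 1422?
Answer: 140973900/2171 ≈ 64935.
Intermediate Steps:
D = -2020 (D = -598 - 1422 = -2020)
P = -49
a = -45592/6513 (a = -7 + 1/(-2020 - 4493) = -7 + 1/(-6513) = -7 - 1/6513 = -45592/6513 ≈ -7.0002)
(a - 1436)*(V(30 - 26) + P) = (-45592/6513 - 1436)*((30 - 26) - 49) = -9398260*(4 - 49)/6513 = -9398260/6513*(-45) = 140973900/2171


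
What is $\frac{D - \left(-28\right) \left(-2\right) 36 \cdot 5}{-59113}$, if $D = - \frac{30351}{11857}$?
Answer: $\frac{119548911}{700902841} \approx 0.17056$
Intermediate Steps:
$D = - \frac{30351}{11857}$ ($D = \left(-30351\right) \frac{1}{11857} = - \frac{30351}{11857} \approx -2.5598$)
$\frac{D - \left(-28\right) \left(-2\right) 36 \cdot 5}{-59113} = \frac{- \frac{30351}{11857} - \left(-28\right) \left(-2\right) 36 \cdot 5}{-59113} = \left(- \frac{30351}{11857} - 56 \cdot 36 \cdot 5\right) \left(- \frac{1}{59113}\right) = \left(- \frac{30351}{11857} - 2016 \cdot 5\right) \left(- \frac{1}{59113}\right) = \left(- \frac{30351}{11857} - 10080\right) \left(- \frac{1}{59113}\right) = \left(- \frac{119548911}{11857}\right) \left(- \frac{1}{59113}\right) = \frac{119548911}{700902841}$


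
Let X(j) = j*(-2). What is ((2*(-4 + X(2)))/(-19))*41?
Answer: 656/19 ≈ 34.526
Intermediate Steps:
X(j) = -2*j
((2*(-4 + X(2)))/(-19))*41 = ((2*(-4 - 2*2))/(-19))*41 = ((2*(-4 - 4))*(-1/19))*41 = ((2*(-8))*(-1/19))*41 = -16*(-1/19)*41 = (16/19)*41 = 656/19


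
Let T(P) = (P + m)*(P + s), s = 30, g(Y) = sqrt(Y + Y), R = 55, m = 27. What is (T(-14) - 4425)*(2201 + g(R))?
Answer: -9281617 - 4217*sqrt(110) ≈ -9.3258e+6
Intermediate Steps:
g(Y) = sqrt(2)*sqrt(Y) (g(Y) = sqrt(2*Y) = sqrt(2)*sqrt(Y))
T(P) = (27 + P)*(30 + P) (T(P) = (P + 27)*(P + 30) = (27 + P)*(30 + P))
(T(-14) - 4425)*(2201 + g(R)) = ((810 + (-14)**2 + 57*(-14)) - 4425)*(2201 + sqrt(2)*sqrt(55)) = ((810 + 196 - 798) - 4425)*(2201 + sqrt(110)) = (208 - 4425)*(2201 + sqrt(110)) = -4217*(2201 + sqrt(110)) = -9281617 - 4217*sqrt(110)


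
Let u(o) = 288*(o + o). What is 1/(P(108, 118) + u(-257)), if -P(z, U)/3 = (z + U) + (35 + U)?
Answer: -1/149169 ≈ -6.7038e-6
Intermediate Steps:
P(z, U) = -105 - 6*U - 3*z (P(z, U) = -3*((z + U) + (35 + U)) = -3*((U + z) + (35 + U)) = -3*(35 + z + 2*U) = -105 - 6*U - 3*z)
u(o) = 576*o (u(o) = 288*(2*o) = 576*o)
1/(P(108, 118) + u(-257)) = 1/((-105 - 6*118 - 3*108) + 576*(-257)) = 1/((-105 - 708 - 324) - 148032) = 1/(-1137 - 148032) = 1/(-149169) = -1/149169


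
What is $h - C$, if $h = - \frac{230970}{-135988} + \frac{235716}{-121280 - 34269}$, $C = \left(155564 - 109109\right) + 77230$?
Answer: $- \frac{1308139937649049}{10576398706} \approx -1.2368 \cdot 10^{5}$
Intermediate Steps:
$C = 123685$ ($C = 46455 + 77230 = 123685$)
$h = \frac{1936302561}{10576398706}$ ($h = \left(-230970\right) \left(- \frac{1}{135988}\right) + \frac{235716}{-121280 - 34269} = \frac{115485}{67994} + \frac{235716}{-155549} = \frac{115485}{67994} + 235716 \left(- \frac{1}{155549}\right) = \frac{115485}{67994} - \frac{235716}{155549} = \frac{1936302561}{10576398706} \approx 0.18308$)
$h - C = \frac{1936302561}{10576398706} - 123685 = - \frac{1308139937649049}{10576398706}$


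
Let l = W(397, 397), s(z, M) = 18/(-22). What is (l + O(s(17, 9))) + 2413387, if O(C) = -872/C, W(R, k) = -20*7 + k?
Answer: 21732388/9 ≈ 2.4147e+6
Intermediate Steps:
W(R, k) = -140 + k
s(z, M) = -9/11 (s(z, M) = 18*(-1/22) = -9/11)
l = 257 (l = -140 + 397 = 257)
(l + O(s(17, 9))) + 2413387 = (257 - 872/(-9/11)) + 2413387 = (257 - 872*(-11/9)) + 2413387 = (257 + 9592/9) + 2413387 = 11905/9 + 2413387 = 21732388/9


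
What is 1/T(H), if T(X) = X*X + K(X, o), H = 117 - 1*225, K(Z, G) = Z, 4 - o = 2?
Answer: 1/11556 ≈ 8.6535e-5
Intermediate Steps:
o = 2 (o = 4 - 1*2 = 4 - 2 = 2)
H = -108 (H = 117 - 225 = -108)
T(X) = X + X² (T(X) = X*X + X = X² + X = X + X²)
1/T(H) = 1/(-108*(1 - 108)) = 1/(-108*(-107)) = 1/11556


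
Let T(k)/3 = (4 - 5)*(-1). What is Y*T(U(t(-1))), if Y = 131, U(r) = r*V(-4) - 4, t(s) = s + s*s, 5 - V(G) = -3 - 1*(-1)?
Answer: 393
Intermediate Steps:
V(G) = 7 (V(G) = 5 - (-3 - 1*(-1)) = 5 - (-3 + 1) = 5 - 1*(-2) = 5 + 2 = 7)
t(s) = s + s²
U(r) = -4 + 7*r (U(r) = r*7 - 4 = 7*r - 4 = -4 + 7*r)
T(k) = 3 (T(k) = 3*((4 - 5)*(-1)) = 3*(-1*(-1)) = 3*1 = 3)
Y*T(U(t(-1))) = 131*3 = 393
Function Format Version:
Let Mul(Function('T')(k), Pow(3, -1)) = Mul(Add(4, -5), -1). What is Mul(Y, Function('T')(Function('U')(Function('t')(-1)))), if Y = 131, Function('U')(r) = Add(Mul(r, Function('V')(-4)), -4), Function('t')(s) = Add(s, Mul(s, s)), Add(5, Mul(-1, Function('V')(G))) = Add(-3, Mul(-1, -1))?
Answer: 393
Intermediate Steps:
Function('V')(G) = 7 (Function('V')(G) = Add(5, Mul(-1, Add(-3, Mul(-1, -1)))) = Add(5, Mul(-1, Add(-3, 1))) = Add(5, Mul(-1, -2)) = Add(5, 2) = 7)
Function('t')(s) = Add(s, Pow(s, 2))
Function('U')(r) = Add(-4, Mul(7, r)) (Function('U')(r) = Add(Mul(r, 7), -4) = Add(Mul(7, r), -4) = Add(-4, Mul(7, r)))
Function('T')(k) = 3 (Function('T')(k) = Mul(3, Mul(Add(4, -5), -1)) = Mul(3, Mul(-1, -1)) = Mul(3, 1) = 3)
Mul(Y, Function('T')(Function('U')(Function('t')(-1)))) = Mul(131, 3) = 393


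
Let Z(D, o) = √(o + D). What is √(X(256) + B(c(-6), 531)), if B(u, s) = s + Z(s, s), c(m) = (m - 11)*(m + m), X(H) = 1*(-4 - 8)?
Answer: √(519 + 3*√118) ≈ 23.486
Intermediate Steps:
X(H) = -12 (X(H) = 1*(-12) = -12)
Z(D, o) = √(D + o)
c(m) = 2*m*(-11 + m) (c(m) = (-11 + m)*(2*m) = 2*m*(-11 + m))
B(u, s) = s + √2*√s (B(u, s) = s + √(s + s) = s + √(2*s) = s + √2*√s)
√(X(256) + B(c(-6), 531)) = √(-12 + (531 + √2*√531)) = √(-12 + (531 + √2*(3*√59))) = √(-12 + (531 + 3*√118)) = √(519 + 3*√118)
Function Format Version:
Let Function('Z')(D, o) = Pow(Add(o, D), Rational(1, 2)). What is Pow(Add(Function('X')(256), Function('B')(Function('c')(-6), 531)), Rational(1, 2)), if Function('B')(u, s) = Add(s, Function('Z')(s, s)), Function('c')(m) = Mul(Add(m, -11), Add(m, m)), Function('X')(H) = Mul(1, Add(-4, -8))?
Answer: Pow(Add(519, Mul(3, Pow(118, Rational(1, 2)))), Rational(1, 2)) ≈ 23.486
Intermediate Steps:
Function('X')(H) = -12 (Function('X')(H) = Mul(1, -12) = -12)
Function('Z')(D, o) = Pow(Add(D, o), Rational(1, 2))
Function('c')(m) = Mul(2, m, Add(-11, m)) (Function('c')(m) = Mul(Add(-11, m), Mul(2, m)) = Mul(2, m, Add(-11, m)))
Function('B')(u, s) = Add(s, Mul(Pow(2, Rational(1, 2)), Pow(s, Rational(1, 2)))) (Function('B')(u, s) = Add(s, Pow(Add(s, s), Rational(1, 2))) = Add(s, Pow(Mul(2, s), Rational(1, 2))) = Add(s, Mul(Pow(2, Rational(1, 2)), Pow(s, Rational(1, 2)))))
Pow(Add(Function('X')(256), Function('B')(Function('c')(-6), 531)), Rational(1, 2)) = Pow(Add(-12, Add(531, Mul(Pow(2, Rational(1, 2)), Pow(531, Rational(1, 2))))), Rational(1, 2)) = Pow(Add(-12, Add(531, Mul(Pow(2, Rational(1, 2)), Mul(3, Pow(59, Rational(1, 2)))))), Rational(1, 2)) = Pow(Add(-12, Add(531, Mul(3, Pow(118, Rational(1, 2))))), Rational(1, 2)) = Pow(Add(519, Mul(3, Pow(118, Rational(1, 2)))), Rational(1, 2))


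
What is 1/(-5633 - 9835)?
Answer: -1/15468 ≈ -6.4650e-5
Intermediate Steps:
1/(-5633 - 9835) = 1/(-15468) = -1/15468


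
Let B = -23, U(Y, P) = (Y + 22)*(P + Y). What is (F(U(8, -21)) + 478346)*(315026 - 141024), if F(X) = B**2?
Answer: 83325207750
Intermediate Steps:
U(Y, P) = (22 + Y)*(P + Y)
F(X) = 529 (F(X) = (-23)**2 = 529)
(F(U(8, -21)) + 478346)*(315026 - 141024) = (529 + 478346)*(315026 - 141024) = 478875*174002 = 83325207750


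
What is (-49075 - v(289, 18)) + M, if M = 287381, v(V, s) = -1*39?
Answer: 238345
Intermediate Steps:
v(V, s) = -39
(-49075 - v(289, 18)) + M = (-49075 - 1*(-39)) + 287381 = (-49075 + 39) + 287381 = -49036 + 287381 = 238345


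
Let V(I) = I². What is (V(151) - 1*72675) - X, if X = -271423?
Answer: 221549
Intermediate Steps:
(V(151) - 1*72675) - X = (151² - 1*72675) - 1*(-271423) = (22801 - 72675) + 271423 = -49874 + 271423 = 221549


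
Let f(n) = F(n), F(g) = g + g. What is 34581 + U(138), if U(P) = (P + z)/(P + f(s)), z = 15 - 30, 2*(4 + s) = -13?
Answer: 1348700/39 ≈ 34582.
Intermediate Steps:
F(g) = 2*g
s = -21/2 (s = -4 + (½)*(-13) = -4 - 13/2 = -21/2 ≈ -10.500)
z = -15
f(n) = 2*n
U(P) = (-15 + P)/(-21 + P) (U(P) = (P - 15)/(P + 2*(-21/2)) = (-15 + P)/(P - 21) = (-15 + P)/(-21 + P))
34581 + U(138) = 34581 + (-15 + 138)/(-21 + 138) = 34581 + 123/117 = 34581 + (1/117)*123 = 34581 + 41/39 = 1348700/39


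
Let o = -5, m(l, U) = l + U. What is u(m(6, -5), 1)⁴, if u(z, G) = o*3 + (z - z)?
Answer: 50625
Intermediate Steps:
m(l, U) = U + l
u(z, G) = -15 (u(z, G) = -5*3 + (z - z) = -15 + 0 = -15)
u(m(6, -5), 1)⁴ = (-15)⁴ = 50625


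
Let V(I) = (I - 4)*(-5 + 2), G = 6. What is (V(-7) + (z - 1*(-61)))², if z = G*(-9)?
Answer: 1600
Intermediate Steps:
z = -54 (z = 6*(-9) = -54)
V(I) = 12 - 3*I (V(I) = (-4 + I)*(-3) = 12 - 3*I)
(V(-7) + (z - 1*(-61)))² = ((12 - 3*(-7)) + (-54 - 1*(-61)))² = ((12 + 21) + (-54 + 61))² = (33 + 7)² = 40² = 1600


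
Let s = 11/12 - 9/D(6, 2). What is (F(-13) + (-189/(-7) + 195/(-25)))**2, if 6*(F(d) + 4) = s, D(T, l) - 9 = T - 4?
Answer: 3630906049/15681600 ≈ 231.54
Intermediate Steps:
D(T, l) = 5 + T (D(T, l) = 9 + (T - 4) = 9 + (-4 + T) = 5 + T)
s = 13/132 (s = 11/12 - 9/(5 + 6) = 11*(1/12) - 9/11 = 11/12 - 9*1/11 = 11/12 - 9/11 = 13/132 ≈ 0.098485)
F(d) = -3155/792 (F(d) = -4 + (1/6)*(13/132) = -4 + 13/792 = -3155/792)
(F(-13) + (-189/(-7) + 195/(-25)))**2 = (-3155/792 + (-189/(-7) + 195/(-25)))**2 = (-3155/792 + (-189*(-1/7) + 195*(-1/25)))**2 = (-3155/792 + (27 - 39/5))**2 = (-3155/792 + 96/5)**2 = (60257/3960)**2 = 3630906049/15681600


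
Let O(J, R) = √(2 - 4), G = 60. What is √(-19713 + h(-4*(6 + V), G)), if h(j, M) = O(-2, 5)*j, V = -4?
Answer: √(-19713 - 8*I*√2) ≈ 0.0403 - 140.4*I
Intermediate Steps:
O(J, R) = I*√2 (O(J, R) = √(-2) = I*√2)
h(j, M) = I*j*√2 (h(j, M) = (I*√2)*j = I*j*√2)
√(-19713 + h(-4*(6 + V), G)) = √(-19713 + I*(-4*(6 - 4))*√2) = √(-19713 + I*(-4*2)*√2) = √(-19713 + I*(-8)*√2) = √(-19713 - 8*I*√2)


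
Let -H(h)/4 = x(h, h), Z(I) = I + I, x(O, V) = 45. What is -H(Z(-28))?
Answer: 180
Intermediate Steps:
Z(I) = 2*I
H(h) = -180 (H(h) = -4*45 = -180)
-H(Z(-28)) = -1*(-180) = 180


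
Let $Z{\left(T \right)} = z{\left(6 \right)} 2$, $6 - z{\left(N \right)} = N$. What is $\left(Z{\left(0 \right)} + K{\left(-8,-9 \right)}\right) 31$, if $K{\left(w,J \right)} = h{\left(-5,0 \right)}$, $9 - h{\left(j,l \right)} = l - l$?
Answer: $279$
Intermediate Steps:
$z{\left(N \right)} = 6 - N$
$Z{\left(T \right)} = 0$ ($Z{\left(T \right)} = \left(6 - 6\right) 2 = 0 \cdot 2 = 0$)
$h{\left(j,l \right)} = 9$ ($h{\left(j,l \right)} = 9 - \left(l - l\right) = 9 - 0 = 9 + 0 = 9$)
$K{\left(w,J \right)} = 9$
$\left(Z{\left(0 \right)} + K{\left(-8,-9 \right)}\right) 31 = \left(0 + 9\right) 31 = 9 \cdot 31 = 279$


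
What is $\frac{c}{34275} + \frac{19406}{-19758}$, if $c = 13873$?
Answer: $- \frac{65172986}{112867575} \approx -0.57743$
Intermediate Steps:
$\frac{c}{34275} + \frac{19406}{-19758} = \frac{13873}{34275} + \frac{19406}{-19758} = 13873 \cdot \frac{1}{34275} + 19406 \left(- \frac{1}{19758}\right) = \frac{13873}{34275} - \frac{9703}{9879} = - \frac{65172986}{112867575}$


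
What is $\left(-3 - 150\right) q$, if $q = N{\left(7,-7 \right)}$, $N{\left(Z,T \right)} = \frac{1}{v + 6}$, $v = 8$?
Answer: $- \frac{153}{14} \approx -10.929$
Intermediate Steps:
$N{\left(Z,T \right)} = \frac{1}{14}$ ($N{\left(Z,T \right)} = \frac{1}{8 + 6} = \frac{1}{14}$)
$q = \frac{1}{14} \approx 0.071429$
$\left(-3 - 150\right) q = \left(-3 - 150\right) \frac{1}{14} = \left(-153\right) \frac{1}{14} = - \frac{153}{14}$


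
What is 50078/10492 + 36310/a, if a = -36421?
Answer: 390191/103334 ≈ 3.7760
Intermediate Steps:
50078/10492 + 36310/a = 50078/10492 + 36310/(-36421) = 50078*(1/10492) + 36310*(-1/36421) = 25039/5246 - 36310/36421 = 390191/103334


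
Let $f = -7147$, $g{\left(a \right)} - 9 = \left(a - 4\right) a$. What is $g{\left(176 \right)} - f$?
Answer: $37428$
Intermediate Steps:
$g{\left(a \right)} = 9 + a \left(-4 + a\right)$ ($g{\left(a \right)} = 9 + \left(a - 4\right) a = 9 + \left(-4 + a\right) a = 9 + a \left(-4 + a\right)$)
$g{\left(176 \right)} - f = \left(9 + 176^{2} - 704\right) - -7147 = \left(9 + 30976 - 704\right) + 7147 = 30281 + 7147 = 37428$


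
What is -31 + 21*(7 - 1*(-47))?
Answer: 1103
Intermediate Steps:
-31 + 21*(7 - 1*(-47)) = -31 + 21*(7 + 47) = -31 + 21*54 = -31 + 1134 = 1103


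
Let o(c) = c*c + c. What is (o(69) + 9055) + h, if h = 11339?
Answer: 25224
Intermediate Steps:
o(c) = c + c² (o(c) = c² + c = c + c²)
(o(69) + 9055) + h = (69*(1 + 69) + 9055) + 11339 = (69*70 + 9055) + 11339 = (4830 + 9055) + 11339 = 13885 + 11339 = 25224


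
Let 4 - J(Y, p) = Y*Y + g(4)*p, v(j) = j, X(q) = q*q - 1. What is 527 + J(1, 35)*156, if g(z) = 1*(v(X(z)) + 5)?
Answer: -108205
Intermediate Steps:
X(q) = -1 + q² (X(q) = q² - 1 = -1 + q²)
g(z) = 4 + z² (g(z) = 1*((-1 + z²) + 5) = 1*(4 + z²) = 4 + z²)
J(Y, p) = 4 - Y² - 20*p (J(Y, p) = 4 - (Y*Y + (4 + 4²)*p) = 4 - (Y² + (4 + 16)*p) = 4 - (Y² + 20*p) = 4 + (-Y² - 20*p) = 4 - Y² - 20*p)
527 + J(1, 35)*156 = 527 + (4 - 1*1² - 20*35)*156 = 527 + (4 - 1*1 - 700)*156 = 527 + (4 - 1 - 700)*156 = 527 - 697*156 = 527 - 108732 = -108205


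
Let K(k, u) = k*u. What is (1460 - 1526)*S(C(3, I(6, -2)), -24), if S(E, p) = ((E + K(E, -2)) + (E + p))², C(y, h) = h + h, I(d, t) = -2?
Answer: -38016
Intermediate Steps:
C(y, h) = 2*h
S(E, p) = p² (S(E, p) = ((E + E*(-2)) + (E + p))² = ((E - 2*E) + (E + p))² = (-E + (E + p))² = p²)
(1460 - 1526)*S(C(3, I(6, -2)), -24) = (1460 - 1526)*(-24)² = -66*576 = -38016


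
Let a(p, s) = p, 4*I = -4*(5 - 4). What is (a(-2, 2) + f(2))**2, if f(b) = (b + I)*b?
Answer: 0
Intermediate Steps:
I = -1 (I = (-4*(5 - 4))/4 = (-4*1)/4 = (1/4)*(-4) = -1)
f(b) = b*(-1 + b) (f(b) = (b - 1)*b = (-1 + b)*b = b*(-1 + b))
(a(-2, 2) + f(2))**2 = (-2 + 2*(-1 + 2))**2 = (-2 + 2*1)**2 = (-2 + 2)**2 = 0**2 = 0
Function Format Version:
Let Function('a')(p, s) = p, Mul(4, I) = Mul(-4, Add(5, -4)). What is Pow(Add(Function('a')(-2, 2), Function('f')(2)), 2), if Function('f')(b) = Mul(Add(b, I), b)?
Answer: 0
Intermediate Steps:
I = -1 (I = Mul(Rational(1, 4), Mul(-4, Add(5, -4))) = Mul(Rational(1, 4), Mul(-4, 1)) = Mul(Rational(1, 4), -4) = -1)
Function('f')(b) = Mul(b, Add(-1, b)) (Function('f')(b) = Mul(Add(b, -1), b) = Mul(Add(-1, b), b) = Mul(b, Add(-1, b)))
Pow(Add(Function('a')(-2, 2), Function('f')(2)), 2) = Pow(Add(-2, Mul(2, Add(-1, 2))), 2) = Pow(Add(-2, Mul(2, 1)), 2) = Pow(Add(-2, 2), 2) = Pow(0, 2) = 0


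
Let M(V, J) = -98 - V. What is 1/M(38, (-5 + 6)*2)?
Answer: -1/136 ≈ -0.0073529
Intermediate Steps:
1/M(38, (-5 + 6)*2) = 1/(-98 - 1*38) = 1/(-98 - 38) = 1/(-136) = -1/136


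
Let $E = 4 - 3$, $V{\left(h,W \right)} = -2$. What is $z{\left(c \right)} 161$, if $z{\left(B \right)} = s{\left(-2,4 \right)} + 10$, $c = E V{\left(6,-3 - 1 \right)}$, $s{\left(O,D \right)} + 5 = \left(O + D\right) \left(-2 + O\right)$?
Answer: $-483$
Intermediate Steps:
$s{\left(O,D \right)} = -5 + \left(-2 + O\right) \left(D + O\right)$ ($s{\left(O,D \right)} = -5 + \left(O + D\right) \left(-2 + O\right) = -5 + \left(D + O\right) \left(-2 + O\right) = -5 + \left(-2 + O\right) \left(D + O\right)$)
$E = 1$
$c = -2$ ($c = 1 \left(-2\right) = -2$)
$z{\left(B \right)} = -3$ ($z{\left(B \right)} = \left(-5 + \left(-2\right)^{2} - 8 - -4 + 4 \left(-2\right)\right) + 10 = \left(-5 + 4 - 8 + 4 - 8\right) + 10 = -13 + 10 = -3$)
$z{\left(c \right)} 161 = \left(-3\right) 161 = -483$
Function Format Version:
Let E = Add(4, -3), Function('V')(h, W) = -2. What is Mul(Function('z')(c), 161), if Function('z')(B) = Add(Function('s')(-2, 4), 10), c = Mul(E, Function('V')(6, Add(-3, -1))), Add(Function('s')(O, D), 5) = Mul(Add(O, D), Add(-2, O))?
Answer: -483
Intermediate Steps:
Function('s')(O, D) = Add(-5, Mul(Add(-2, O), Add(D, O))) (Function('s')(O, D) = Add(-5, Mul(Add(O, D), Add(-2, O))) = Add(-5, Mul(Add(D, O), Add(-2, O))) = Add(-5, Mul(Add(-2, O), Add(D, O))))
E = 1
c = -2 (c = Mul(1, -2) = -2)
Function('z')(B) = -3 (Function('z')(B) = Add(Add(-5, Pow(-2, 2), Mul(-2, 4), Mul(-2, -2), Mul(4, -2)), 10) = Add(Add(-5, 4, -8, 4, -8), 10) = Add(-13, 10) = -3)
Mul(Function('z')(c), 161) = Mul(-3, 161) = -483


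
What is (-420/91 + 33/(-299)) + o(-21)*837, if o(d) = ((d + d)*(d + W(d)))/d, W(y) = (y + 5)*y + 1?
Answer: 158164803/299 ≈ 5.2898e+5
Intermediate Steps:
W(y) = 1 + y*(5 + y) (W(y) = (5 + y)*y + 1 = y*(5 + y) + 1 = 1 + y*(5 + y))
o(d) = 2 + 2*d² + 12*d (o(d) = ((d + d)*(d + (1 + d² + 5*d)))/d = ((2*d)*(1 + d² + 6*d))/d = (2*d*(1 + d² + 6*d))/d = 2 + 2*d² + 12*d)
(-420/91 + 33/(-299)) + o(-21)*837 = (-420/91 + 33/(-299)) + (2 + 2*(-21)² + 12*(-21))*837 = (-420*1/91 + 33*(-1/299)) + (2 + 2*441 - 252)*837 = (-60/13 - 33/299) + (2 + 882 - 252)*837 = -1413/299 + 632*837 = -1413/299 + 528984 = 158164803/299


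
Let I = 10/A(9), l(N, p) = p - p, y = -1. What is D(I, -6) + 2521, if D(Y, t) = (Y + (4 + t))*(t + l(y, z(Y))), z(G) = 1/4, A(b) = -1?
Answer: 2593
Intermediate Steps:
z(G) = ¼
l(N, p) = 0
I = -10 (I = 10/(-1) = 10*(-1) = -10)
D(Y, t) = t*(4 + Y + t) (D(Y, t) = (Y + (4 + t))*(t + 0) = (4 + Y + t)*t = t*(4 + Y + t))
D(I, -6) + 2521 = -6*(4 - 10 - 6) + 2521 = -6*(-12) + 2521 = 72 + 2521 = 2593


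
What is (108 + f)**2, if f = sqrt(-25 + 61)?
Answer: 12996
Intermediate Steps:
f = 6 (f = sqrt(36) = 6)
(108 + f)**2 = (108 + 6)**2 = 114**2 = 12996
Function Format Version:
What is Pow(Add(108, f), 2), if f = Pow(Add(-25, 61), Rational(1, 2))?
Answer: 12996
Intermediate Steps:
f = 6 (f = Pow(36, Rational(1, 2)) = 6)
Pow(Add(108, f), 2) = Pow(Add(108, 6), 2) = Pow(114, 2) = 12996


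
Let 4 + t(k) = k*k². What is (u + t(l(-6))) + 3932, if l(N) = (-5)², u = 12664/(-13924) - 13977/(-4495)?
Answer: 305982071302/15647095 ≈ 19555.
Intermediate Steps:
u = 34422767/15647095 (u = 12664*(-1/13924) - 13977*(-1/4495) = -3166/3481 + 13977/4495 = 34422767/15647095 ≈ 2.1999)
l(N) = 25
t(k) = -4 + k³ (t(k) = -4 + k*k² = -4 + k³)
(u + t(l(-6))) + 3932 = (34422767/15647095 + (-4 + 25³)) + 3932 = (34422767/15647095 + (-4 + 15625)) + 3932 = (34422767/15647095 + 15621) + 3932 = 244457693762/15647095 + 3932 = 305982071302/15647095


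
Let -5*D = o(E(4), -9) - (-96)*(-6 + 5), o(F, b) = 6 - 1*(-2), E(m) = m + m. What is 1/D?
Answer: 5/88 ≈ 0.056818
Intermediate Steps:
E(m) = 2*m
o(F, b) = 8 (o(F, b) = 6 + 2 = 8)
D = 88/5 (D = -(8 - (-96)*(-6 + 5))/5 = -(8 - (-96)*(-1))/5 = -(8 - 24*4)/5 = -(8 - 96)/5 = -⅕*(-88) = 88/5 ≈ 17.600)
1/D = 1/(88/5) = 5/88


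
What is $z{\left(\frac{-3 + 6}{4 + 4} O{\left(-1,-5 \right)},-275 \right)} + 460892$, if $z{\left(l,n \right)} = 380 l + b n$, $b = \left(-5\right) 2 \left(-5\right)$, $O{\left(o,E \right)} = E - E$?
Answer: $447142$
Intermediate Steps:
$O{\left(o,E \right)} = 0$
$b = 50$ ($b = \left(-10\right) \left(-5\right) = 50$)
$z{\left(l,n \right)} = 50 n + 380 l$ ($z{\left(l,n \right)} = 380 l + 50 n = 50 n + 380 l$)
$z{\left(\frac{-3 + 6}{4 + 4} O{\left(-1,-5 \right)},-275 \right)} + 460892 = \left(50 \left(-275\right) + 380 \frac{-3 + 6}{4 + 4} \cdot 0\right) + 460892 = \left(-13750 + 380 \cdot \frac{3}{8} \cdot 0\right) + 460892 = \left(-13750 + 380 \cdot 0\right) + 460892 = \left(-13750 + 0\right) + 460892 = -13750 + 460892 = 447142$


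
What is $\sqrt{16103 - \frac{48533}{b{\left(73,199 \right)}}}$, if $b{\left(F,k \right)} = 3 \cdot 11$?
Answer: $\frac{\sqrt{15934578}}{33} \approx 120.96$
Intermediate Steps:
$b{\left(F,k \right)} = 33$
$\sqrt{16103 - \frac{48533}{b{\left(73,199 \right)}}} = \sqrt{16103 - \frac{48533}{33}} = \sqrt{\frac{482866}{33}} = \frac{\sqrt{15934578}}{33}$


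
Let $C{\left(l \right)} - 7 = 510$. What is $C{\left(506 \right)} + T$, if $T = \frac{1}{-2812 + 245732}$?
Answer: $\frac{125589641}{242920} \approx 517.0$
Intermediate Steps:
$C{\left(l \right)} = 517$ ($C{\left(l \right)} = 7 + 510 = 517$)
$T = \frac{1}{242920} \approx 4.1166 \cdot 10^{-6}$
$C{\left(506 \right)} + T = 517 + \frac{1}{242920} = \frac{125589641}{242920}$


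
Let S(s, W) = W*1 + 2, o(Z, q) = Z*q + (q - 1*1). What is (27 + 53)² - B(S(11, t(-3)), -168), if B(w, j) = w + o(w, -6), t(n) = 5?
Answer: 6442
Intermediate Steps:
o(Z, q) = -1 + q + Z*q (o(Z, q) = Z*q + (q - 1) = Z*q + (-1 + q) = -1 + q + Z*q)
S(s, W) = 2 + W (S(s, W) = W + 2 = 2 + W)
B(w, j) = -7 - 5*w (B(w, j) = w + (-1 - 6 + w*(-6)) = w + (-1 - 6 - 6*w) = w + (-7 - 6*w) = -7 - 5*w)
(27 + 53)² - B(S(11, t(-3)), -168) = (27 + 53)² - (-7 - 5*(2 + 5)) = 80² - (-7 - 5*7) = 6400 - (-7 - 35) = 6400 - 1*(-42) = 6400 + 42 = 6442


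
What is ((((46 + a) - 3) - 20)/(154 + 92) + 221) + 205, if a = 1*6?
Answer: 104825/246 ≈ 426.12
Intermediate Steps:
a = 6
((((46 + a) - 3) - 20)/(154 + 92) + 221) + 205 = ((((46 + 6) - 3) - 20)/(154 + 92) + 221) + 205 = (((52 - 3) - 20)/246 + 221) + 205 = ((49 - 20)*(1/246) + 221) + 205 = (29*(1/246) + 221) + 205 = (29/246 + 221) + 205 = 54395/246 + 205 = 104825/246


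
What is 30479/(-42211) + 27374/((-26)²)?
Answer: 43649235/1097486 ≈ 39.772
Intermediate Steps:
30479/(-42211) + 27374/((-26)²) = 30479*(-1/42211) + 27374/676 = -30479/42211 + 27374*(1/676) = -30479/42211 + 13687/338 = 43649235/1097486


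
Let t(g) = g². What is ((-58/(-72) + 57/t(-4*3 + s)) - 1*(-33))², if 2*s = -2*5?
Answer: 125149675225/108243216 ≈ 1156.2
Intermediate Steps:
s = -5 (s = (-2*5)/2 = (½)*(-10) = -5)
((-58/(-72) + 57/t(-4*3 + s)) - 1*(-33))² = ((-58/(-72) + 57/((-4*3 - 5)²)) - 1*(-33))² = ((-58*(-1/72) + 57/((-12 - 5)²)) + 33)² = ((29/36 + 57/((-17)²)) + 33)² = ((29/36 + 57/289) + 33)² = (10433/10404 + 33)² = (353765/10404)² = 125149675225/108243216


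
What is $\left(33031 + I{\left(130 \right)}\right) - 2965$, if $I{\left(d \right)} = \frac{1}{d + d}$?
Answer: $\frac{7817161}{260} \approx 30066.0$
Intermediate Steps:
$I{\left(d \right)} = \frac{1}{2 d}$
$\left(33031 + I{\left(130 \right)}\right) - 2965 = \left(33031 + \frac{1}{2 \cdot 130}\right) - 2965 = \left(33031 + \frac{1}{2} \cdot \frac{1}{130}\right) - 2965 = \left(33031 + \frac{1}{260}\right) - 2965 = \frac{8588061}{260} - 2965 = \frac{7817161}{260}$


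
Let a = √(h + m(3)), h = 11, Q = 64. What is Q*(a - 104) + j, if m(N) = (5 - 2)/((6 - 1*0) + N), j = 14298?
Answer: 7642 + 64*√102/3 ≈ 7857.5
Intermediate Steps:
m(N) = 3/(6 + N) (m(N) = 3/((6 + 0) + N) = 3/(6 + N))
a = √102/3 (a = √(11 + 3/(6 + 3)) = √(11 + 3/9) = √(11 + 3*(⅑)) = √(11 + ⅓) = √(34/3) = √102/3 ≈ 3.3665)
Q*(a - 104) + j = 64*(√102/3 - 104) + 14298 = 64*(-104 + √102/3) + 14298 = (-6656 + 64*√102/3) + 14298 = 7642 + 64*√102/3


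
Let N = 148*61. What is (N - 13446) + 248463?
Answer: 244045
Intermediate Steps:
N = 9028
(N - 13446) + 248463 = (9028 - 13446) + 248463 = -4418 + 248463 = 244045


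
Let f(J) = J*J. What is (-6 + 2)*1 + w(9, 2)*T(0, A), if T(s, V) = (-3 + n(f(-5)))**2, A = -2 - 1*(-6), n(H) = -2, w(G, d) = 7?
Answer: 171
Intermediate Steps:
f(J) = J**2
A = 4 (A = -2 + 6 = 4)
T(s, V) = 25 (T(s, V) = (-3 - 2)**2 = (-5)**2 = 25)
(-6 + 2)*1 + w(9, 2)*T(0, A) = (-6 + 2)*1 + 7*25 = -4*1 + 175 = -4 + 175 = 171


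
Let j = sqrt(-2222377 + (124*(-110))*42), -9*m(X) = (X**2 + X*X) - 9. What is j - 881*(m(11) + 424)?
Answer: -3156623/9 + I*sqrt(2795257) ≈ -3.5074e+5 + 1671.9*I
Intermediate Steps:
m(X) = 1 - 2*X**2/9 (m(X) = -((X**2 + X*X) - 9)/9 = -((X**2 + X**2) - 9)/9 = -(2*X**2 - 9)/9 = -(-9 + 2*X**2)/9 = 1 - 2*X**2/9)
j = I*sqrt(2795257) (j = sqrt(-2222377 - 13640*42) = sqrt(-2222377 - 572880) = sqrt(-2795257) = I*sqrt(2795257) ≈ 1671.9*I)
j - 881*(m(11) + 424) = I*sqrt(2795257) - 881*((1 - 2/9*11**2) + 424) = I*sqrt(2795257) - 881*((1 - 2/9*121) + 424) = I*sqrt(2795257) - 881*((1 - 242/9) + 424) = I*sqrt(2795257) - 881*(-233/9 + 424) = I*sqrt(2795257) - 881*3583/9 = I*sqrt(2795257) - 1*3156623/9 = I*sqrt(2795257) - 3156623/9 = -3156623/9 + I*sqrt(2795257)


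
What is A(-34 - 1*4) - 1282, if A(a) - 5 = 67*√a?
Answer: -1277 + 67*I*√38 ≈ -1277.0 + 413.02*I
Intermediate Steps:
A(a) = 5 + 67*√a
A(-34 - 1*4) - 1282 = (5 + 67*√(-34 - 1*4)) - 1282 = (5 + 67*√(-34 - 4)) - 1282 = (5 + 67*√(-38)) - 1282 = (5 + 67*(I*√38)) - 1282 = (5 + 67*I*√38) - 1282 = -1277 + 67*I*√38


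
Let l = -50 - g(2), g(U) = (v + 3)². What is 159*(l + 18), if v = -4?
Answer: -5247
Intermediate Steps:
g(U) = 1 (g(U) = (-4 + 3)² = (-1)² = 1)
l = -51 (l = -50 - 1*1 = -50 - 1 = -51)
159*(l + 18) = 159*(-51 + 18) = 159*(-33) = -5247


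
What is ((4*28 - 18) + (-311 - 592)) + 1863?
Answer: 1054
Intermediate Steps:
((4*28 - 18) + (-311 - 592)) + 1863 = ((112 - 18) - 903) + 1863 = (94 - 903) + 1863 = -809 + 1863 = 1054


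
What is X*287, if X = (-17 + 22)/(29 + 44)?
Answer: 1435/73 ≈ 19.658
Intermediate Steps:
X = 5/73 ≈ 0.068493
X*287 = (5/73)*287 = 1435/73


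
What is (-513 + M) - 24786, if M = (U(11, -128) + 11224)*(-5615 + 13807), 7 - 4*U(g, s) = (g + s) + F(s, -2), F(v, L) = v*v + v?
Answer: 58883373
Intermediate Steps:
F(v, L) = v + v**2 (F(v, L) = v**2 + v = v + v**2)
U(g, s) = 7/4 - g/4 - s/4 - s*(1 + s)/4 (U(g, s) = 7/4 - ((g + s) + s*(1 + s))/4 = 7/4 - (g + s + s*(1 + s))/4 = 7/4 + (-g/4 - s/4 - s*(1 + s)/4) = 7/4 - g/4 - s/4 - s*(1 + s)/4)
M = 58908672 (M = ((7/4 - 1/4*11 - 1/4*(-128) - 1/4*(-128)*(1 - 128)) + 11224)*(-5615 + 13807) = ((7/4 - 11/4 + 32 - 1/4*(-128)*(-127)) + 11224)*8192 = ((7/4 - 11/4 + 32 - 4064) + 11224)*8192 = (-4033 + 11224)*8192 = 7191*8192 = 58908672)
(-513 + M) - 24786 = (-513 + 58908672) - 24786 = 58908159 - 24786 = 58883373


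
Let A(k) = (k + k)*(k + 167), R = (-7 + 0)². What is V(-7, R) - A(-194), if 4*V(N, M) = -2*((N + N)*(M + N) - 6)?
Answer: -10179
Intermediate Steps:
R = 49 (R = (-7)² = 49)
V(N, M) = 3 - N*(M + N) (V(N, M) = (-2*((N + N)*(M + N) - 6))/4 = (-2*((2*N)*(M + N) - 6))/4 = (-2*(2*N*(M + N) - 6))/4 = (-2*(-6 + 2*N*(M + N)))/4 = (12 - 4*N*(M + N))/4 = 3 - N*(M + N))
A(k) = 2*k*(167 + k) (A(k) = (2*k)*(167 + k) = 2*k*(167 + k))
V(-7, R) - A(-194) = (3 - 1*(-7)² - 1*49*(-7)) - 2*(-194)*(167 - 194) = (3 - 1*49 + 343) - 2*(-194)*(-27) = (3 - 49 + 343) - 1*10476 = 297 - 10476 = -10179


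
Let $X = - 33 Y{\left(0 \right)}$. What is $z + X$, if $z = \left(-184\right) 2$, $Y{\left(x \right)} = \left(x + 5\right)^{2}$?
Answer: $-1193$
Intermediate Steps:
$Y{\left(x \right)} = \left(5 + x\right)^{2}$
$z = -368$
$X = -825$ ($X = - 33 \left(5 + 0\right)^{2} = - 33 \cdot 5^{2} = \left(-33\right) 25 = -825$)
$z + X = -368 - 825 = -1193$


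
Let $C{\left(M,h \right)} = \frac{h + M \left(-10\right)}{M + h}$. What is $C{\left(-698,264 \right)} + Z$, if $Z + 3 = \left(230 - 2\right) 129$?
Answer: $\frac{6378131}{217} \approx 29392.0$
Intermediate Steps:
$C{\left(M,h \right)} = \frac{h - 10 M}{M + h}$
$Z = 29409$ ($Z = -3 + \left(230 - 2\right) 129 = -3 + 228 \cdot 129 = -3 + 29412 = 29409$)
$C{\left(-698,264 \right)} + Z = \frac{264 - -6980}{-698 + 264} + 29409 = \frac{264 + 6980}{-434} + 29409 = \left(- \frac{1}{434}\right) 7244 + 29409 = - \frac{3622}{217} + 29409 = \frac{6378131}{217}$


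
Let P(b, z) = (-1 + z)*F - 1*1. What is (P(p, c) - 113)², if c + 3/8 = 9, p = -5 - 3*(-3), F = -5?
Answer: 1481089/64 ≈ 23142.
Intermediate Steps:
p = 4 (p = -5 + 9 = 4)
c = 69/8 (c = -3/8 + 9 = 69/8 ≈ 8.6250)
P(b, z) = 4 - 5*z (P(b, z) = (-1 + z)*(-5) - 1*1 = (5 - 5*z) - 1 = 4 - 5*z)
(P(p, c) - 113)² = ((4 - 5*69/8) - 113)² = ((4 - 345/8) - 113)² = (-313/8 - 113)² = (-1217/8)² = 1481089/64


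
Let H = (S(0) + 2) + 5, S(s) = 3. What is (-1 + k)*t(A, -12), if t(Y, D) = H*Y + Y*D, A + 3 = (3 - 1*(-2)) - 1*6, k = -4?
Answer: -40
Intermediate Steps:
A = -4 (A = -3 + ((3 - 1*(-2)) - 1*6) = -3 + ((3 + 2) - 6) = -3 + (5 - 6) = -3 - 1 = -4)
H = 10 (H = (3 + 2) + 5 = 5 + 5 = 10)
t(Y, D) = 10*Y + D*Y (t(Y, D) = 10*Y + Y*D = 10*Y + D*Y)
(-1 + k)*t(A, -12) = (-1 - 4)*(-4*(10 - 12)) = -(-20)*(-2) = -5*8 = -40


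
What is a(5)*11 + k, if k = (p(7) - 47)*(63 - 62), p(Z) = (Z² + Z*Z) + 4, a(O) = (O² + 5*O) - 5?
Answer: 550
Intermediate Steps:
a(O) = -5 + O² + 5*O
p(Z) = 4 + 2*Z² (p(Z) = (Z² + Z²) + 4 = 2*Z² + 4 = 4 + 2*Z²)
k = 55 (k = ((4 + 2*7²) - 47)*(63 - 62) = ((4 + 2*49) - 47)*1 = ((4 + 98) - 47)*1 = (102 - 47)*1 = 55*1 = 55)
a(5)*11 + k = (-5 + 5² + 5*5)*11 + 55 = (-5 + 25 + 25)*11 + 55 = 45*11 + 55 = 495 + 55 = 550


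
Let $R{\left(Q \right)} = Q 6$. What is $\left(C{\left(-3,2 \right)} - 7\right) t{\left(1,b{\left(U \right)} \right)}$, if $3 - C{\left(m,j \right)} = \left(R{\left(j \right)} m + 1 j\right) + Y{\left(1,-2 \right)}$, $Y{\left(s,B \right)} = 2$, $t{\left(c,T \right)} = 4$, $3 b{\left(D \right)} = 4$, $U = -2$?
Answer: $112$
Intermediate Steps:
$b{\left(D \right)} = \frac{4}{3}$ ($b{\left(D \right)} = \frac{1}{3} \cdot 4 = \frac{4}{3}$)
$R{\left(Q \right)} = 6 Q$
$C{\left(m,j \right)} = 1 - j - 6 j m$ ($C{\left(m,j \right)} = 3 - \left(\left(6 j m + 1 j\right) + 2\right) = 3 - \left(\left(6 j m + j\right) + 2\right) = 3 - \left(\left(j + 6 j m\right) + 2\right) = 3 - \left(2 + j + 6 j m\right) = 1 - j - 6 j m$)
$\left(C{\left(-3,2 \right)} - 7\right) t{\left(1,b{\left(U \right)} \right)} = \left(\left(1 - 2 - 12 \left(-3\right)\right) - 7\right) 4 = \left(\left(1 - 2 + 36\right) - 7\right) 4 = \left(35 - 7\right) 4 = 28 \cdot 4 = 112$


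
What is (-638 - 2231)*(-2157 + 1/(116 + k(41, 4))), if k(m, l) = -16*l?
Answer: 321795647/52 ≈ 6.1884e+6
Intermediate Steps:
(-638 - 2231)*(-2157 + 1/(116 + k(41, 4))) = (-638 - 2231)*(-2157 + 1/(116 - 16*4)) = -2869*(-2157 + 1/(116 - 64)) = -2869*(-2157 + 1/52) = -2869*(-112163/52) = 321795647/52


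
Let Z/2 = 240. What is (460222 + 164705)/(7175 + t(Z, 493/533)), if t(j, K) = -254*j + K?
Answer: -333086091/61158592 ≈ -5.4463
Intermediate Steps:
Z = 480 (Z = 2*240 = 480)
t(j, K) = K - 254*j
(460222 + 164705)/(7175 + t(Z, 493/533)) = (460222 + 164705)/(7175 + (493/533 - 254*480)) = 624927/(7175 + (493*(1/533) - 121920)) = 624927/(7175 + (493/533 - 121920)) = 624927/(7175 - 64982867/533) = 624927/(-61158592/533) = 624927*(-533/61158592) = -333086091/61158592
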